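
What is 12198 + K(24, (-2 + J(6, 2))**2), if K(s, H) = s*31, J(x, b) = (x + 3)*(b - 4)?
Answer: 12942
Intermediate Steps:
J(x, b) = (-4 + b)*(3 + x) (J(x, b) = (3 + x)*(-4 + b) = (-4 + b)*(3 + x))
K(s, H) = 31*s
12198 + K(24, (-2 + J(6, 2))**2) = 12198 + 31*24 = 12198 + 744 = 12942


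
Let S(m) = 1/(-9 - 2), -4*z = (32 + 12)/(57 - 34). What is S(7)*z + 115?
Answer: 2646/23 ≈ 115.04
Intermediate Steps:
z = -11/23 (z = -(32 + 12)/(4*(57 - 34)) = -11/23 ≈ -0.47826)
S(m) = -1/11 (S(m) = 1/(-11) = -1/11)
S(7)*z + 115 = -1/11*(-11/23) + 115 = 1/23 + 115 = 2646/23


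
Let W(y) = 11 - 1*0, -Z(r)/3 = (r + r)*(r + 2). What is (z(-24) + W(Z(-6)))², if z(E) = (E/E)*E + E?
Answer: 1369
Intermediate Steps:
Z(r) = -6*r*(2 + r) (Z(r) = -3*(r + r)*(r + 2) = -3*2*r*(2 + r) = -6*r*(2 + r))
z(E) = 2*E (z(E) = 1*E + E = E + E = 2*E)
W(y) = 11 (W(y) = 11 + 0 = 11)
(z(-24) + W(Z(-6)))² = (2*(-24) + 11)² = (-48 + 11)² = (-37)² = 1369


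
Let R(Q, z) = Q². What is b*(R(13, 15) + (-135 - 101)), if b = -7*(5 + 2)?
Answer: 3283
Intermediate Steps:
b = -49 (b = -7*7 = -49)
b*(R(13, 15) + (-135 - 101)) = -49*(13² + (-135 - 101)) = -49*(169 - 236) = -49*(-67) = 3283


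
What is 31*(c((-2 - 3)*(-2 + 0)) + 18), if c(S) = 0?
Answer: 558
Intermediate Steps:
31*(c((-2 - 3)*(-2 + 0)) + 18) = 31*(0 + 18) = 31*18 = 558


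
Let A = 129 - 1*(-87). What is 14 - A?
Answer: -202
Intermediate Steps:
A = 216 (A = 129 + 87 = 216)
14 - A = 14 - 1*216 = 14 - 216 = -202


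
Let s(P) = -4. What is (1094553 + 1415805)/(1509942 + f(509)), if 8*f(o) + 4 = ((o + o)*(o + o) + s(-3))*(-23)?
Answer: -5020716/2938957 ≈ -1.7083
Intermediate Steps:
f(o) = 11 - 23*o²/2 (f(o) = -½ + (((o + o)*(o + o) - 4)*(-23))/8 = -½ + (((2*o)*(2*o) - 4)*(-23))/8 = -½ + ((4*o² - 4)*(-23))/8 = -½ + ((-4 + 4*o²)*(-23))/8 = -½ + (92 - 92*o²)/8 = -½ + (23/2 - 23*o²/2) = 11 - 23*o²/2)
(1094553 + 1415805)/(1509942 + f(509)) = (1094553 + 1415805)/(1509942 + (11 - 23/2*509²)) = 2510358/(1509942 + (11 - 23/2*259081)) = 2510358/(1509942 + (11 - 5958863/2)) = 2510358/(1509942 - 5958841/2) = 2510358/(-2938957/2) = 2510358*(-2/2938957) = -5020716/2938957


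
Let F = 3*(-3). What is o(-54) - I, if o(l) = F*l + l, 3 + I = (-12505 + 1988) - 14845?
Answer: 25797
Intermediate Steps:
F = -9
I = -25365 (I = -3 + ((-12505 + 1988) - 14845) = -3 + (-10517 - 14845) = -3 - 25362 = -25365)
o(l) = -8*l (o(l) = -9*l + l = -8*l)
o(-54) - I = -8*(-54) - 1*(-25365) = 432 + 25365 = 25797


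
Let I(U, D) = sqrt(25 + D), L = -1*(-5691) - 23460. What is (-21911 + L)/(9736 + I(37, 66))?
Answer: -77264896/18957921 + 7936*sqrt(91)/18957921 ≈ -4.0716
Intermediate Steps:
L = -17769 (L = 5691 - 23460 = -17769)
(-21911 + L)/(9736 + I(37, 66)) = (-21911 - 17769)/(9736 + sqrt(25 + 66)) = -39680/(9736 + sqrt(91))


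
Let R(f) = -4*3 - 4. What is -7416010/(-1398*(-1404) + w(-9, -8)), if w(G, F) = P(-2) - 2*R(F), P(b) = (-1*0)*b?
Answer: -3708005/981412 ≈ -3.7782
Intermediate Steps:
R(f) = -16 (R(f) = -12 - 4 = -16)
P(b) = 0 (P(b) = 0*b = 0)
w(G, F) = 32 (w(G, F) = 0 - 2*(-16) = 0 + 32 = 32)
-7416010/(-1398*(-1404) + w(-9, -8)) = -7416010/(-1398*(-1404) + 32) = -7416010/(1962792 + 32) = -7416010/1962824 = -7416010*1/1962824 = -3708005/981412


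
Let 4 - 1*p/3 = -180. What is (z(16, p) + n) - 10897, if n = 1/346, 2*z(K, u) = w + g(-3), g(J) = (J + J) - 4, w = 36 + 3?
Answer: -1882672/173 ≈ -10883.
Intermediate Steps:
p = 552 (p = 12 - 3*(-180) = 12 + 540 = 552)
w = 39
g(J) = -4 + 2*J (g(J) = 2*J - 4 = -4 + 2*J)
z(K, u) = 29/2 (z(K, u) = (39 + (-4 + 2*(-3)))/2 = (39 + (-4 - 6))/2 = (39 - 10)/2 = (1/2)*29 = 29/2)
n = 1/346 ≈ 0.0028902
(z(16, p) + n) - 10897 = (29/2 + 1/346) - 10897 = 2509/173 - 10897 = -1882672/173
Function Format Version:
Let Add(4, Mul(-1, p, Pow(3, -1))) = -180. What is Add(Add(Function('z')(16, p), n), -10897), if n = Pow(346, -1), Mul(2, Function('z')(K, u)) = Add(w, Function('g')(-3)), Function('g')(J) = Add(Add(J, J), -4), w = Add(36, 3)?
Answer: Rational(-1882672, 173) ≈ -10883.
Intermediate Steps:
p = 552 (p = Add(12, Mul(-3, -180)) = Add(12, 540) = 552)
w = 39
Function('g')(J) = Add(-4, Mul(2, J)) (Function('g')(J) = Add(Mul(2, J), -4) = Add(-4, Mul(2, J)))
Function('z')(K, u) = Rational(29, 2) (Function('z')(K, u) = Mul(Rational(1, 2), Add(39, Add(-4, Mul(2, -3)))) = Mul(Rational(1, 2), Add(39, Add(-4, -6))) = Mul(Rational(1, 2), Add(39, -10)) = Mul(Rational(1, 2), 29) = Rational(29, 2))
n = Rational(1, 346) ≈ 0.0028902
Add(Add(Function('z')(16, p), n), -10897) = Add(Add(Rational(29, 2), Rational(1, 346)), -10897) = Add(Rational(2509, 173), -10897) = Rational(-1882672, 173)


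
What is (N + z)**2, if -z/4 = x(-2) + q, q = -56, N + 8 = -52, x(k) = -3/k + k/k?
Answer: 23716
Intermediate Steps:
x(k) = 1 - 3/k (x(k) = -3/k + 1 = 1 - 3/k)
N = -60 (N = -8 - 52 = -60)
z = 214 (z = -4*((-3 - 2)/(-2) - 56) = -4*(-1/2*(-5) - 56) = -4*(5/2 - 56) = -4*(-107/2) = 214)
(N + z)**2 = (-60 + 214)**2 = 154**2 = 23716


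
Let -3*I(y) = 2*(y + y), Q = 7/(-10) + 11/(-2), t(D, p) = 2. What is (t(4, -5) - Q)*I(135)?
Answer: -1476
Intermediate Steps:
Q = -31/5 (Q = 7*(-⅒) + 11*(-½) = -7/10 - 11/2 = -31/5 ≈ -6.2000)
I(y) = -4*y/3 (I(y) = -2*(y + y)/3 = -2*2*y/3 = -4*y/3)
(t(4, -5) - Q)*I(135) = (2 - 1*(-31/5))*(-4/3*135) = (2 + 31/5)*(-180) = (41/5)*(-180) = -1476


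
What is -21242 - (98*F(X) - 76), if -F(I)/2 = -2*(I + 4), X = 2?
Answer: -23518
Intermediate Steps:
F(I) = 16 + 4*I (F(I) = -(-4)*(I + 4) = -(-4)*(4 + I) = -2*(-8 - 2*I) = 16 + 4*I)
-21242 - (98*F(X) - 76) = -21242 - (98*(16 + 4*2) - 76) = -21242 - (98*(16 + 8) - 76) = -21242 - (98*24 - 76) = -21242 - (2352 - 76) = -21242 - 1*2276 = -21242 - 2276 = -23518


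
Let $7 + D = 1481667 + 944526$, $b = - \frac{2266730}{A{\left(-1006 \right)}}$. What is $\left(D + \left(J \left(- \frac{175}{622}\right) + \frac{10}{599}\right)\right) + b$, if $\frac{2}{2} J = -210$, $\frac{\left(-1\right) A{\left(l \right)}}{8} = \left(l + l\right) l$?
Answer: $\frac{3659382916339141317}{1508249395232} \approx 2.4262 \cdot 10^{6}$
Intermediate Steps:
$A{\left(l \right)} = - 16 l^{2}$ ($A{\left(l \right)} = - 8 \left(l + l\right) l = - 8 \cdot 2 l l = - 8 \cdot 2 l^{2} = - 16 l^{2}$)
$J = -210$
$b = \frac{1133365}{8096288}$ ($b = - \frac{2266730}{\left(-16\right) \left(-1006\right)^{2}} = - \frac{2266730}{\left(-16\right) 1012036} = - \frac{2266730}{-16192576} = \left(-2266730\right) \left(- \frac{1}{16192576}\right) = \frac{1133365}{8096288} \approx 0.13999$)
$D = 2426186$ ($D = -7 + \left(1481667 + 944526\right) = -7 + 2426193 = 2426186$)
$\left(D + \left(J \left(- \frac{175}{622}\right) + \frac{10}{599}\right)\right) + b = \left(2426186 - \left(- \frac{10}{599} + 210 \left(-175\right) \frac{1}{622}\right)\right) + \frac{1133365}{8096288} = \left(2426186 - \left(- \frac{10}{599} + 210 \left(\left(-175\right) \frac{1}{622}\right)\right)\right) + \frac{1133365}{8096288} = \left(2426186 + \left(\left(-210\right) \left(- \frac{175}{622}\right) + \frac{10}{599}\right)\right) + \frac{1133365}{8096288} = \left(2426186 + \left(\frac{18375}{311} + \frac{10}{599}\right)\right) + \frac{1133365}{8096288} = \left(2426186 + \frac{11009735}{186289}\right) + \frac{1133365}{8096288} = \frac{451982773489}{186289} + \frac{1133365}{8096288} = \frac{3659382916339141317}{1508249395232}$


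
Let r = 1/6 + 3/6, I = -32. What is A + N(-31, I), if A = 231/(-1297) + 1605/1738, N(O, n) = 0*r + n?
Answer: -70453745/2254186 ≈ -31.255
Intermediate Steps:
r = 2/3 (r = 1*(1/6) + 3*(1/6) = 1/6 + 1/2 = 2/3 ≈ 0.66667)
N(O, n) = n (N(O, n) = 0*(2/3) + n = 0 + n = n)
A = 1680207/2254186 (A = 231*(-1/1297) + 1605*(1/1738) = -231/1297 + 1605/1738 = 1680207/2254186 ≈ 0.74537)
A + N(-31, I) = 1680207/2254186 - 32 = -70453745/2254186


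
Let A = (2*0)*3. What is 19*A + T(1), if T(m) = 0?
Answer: 0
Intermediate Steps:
A = 0 (A = 0*3 = 0)
19*A + T(1) = 19*0 + 0 = 0 + 0 = 0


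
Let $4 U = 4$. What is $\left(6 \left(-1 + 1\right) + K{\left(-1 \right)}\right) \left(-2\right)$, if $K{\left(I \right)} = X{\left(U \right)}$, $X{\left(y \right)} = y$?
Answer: $-2$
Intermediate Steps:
$U = 1$ ($U = \frac{1}{4} \cdot 4 = 1$)
$K{\left(I \right)} = 1$
$\left(6 \left(-1 + 1\right) + K{\left(-1 \right)}\right) \left(-2\right) = \left(6 \left(-1 + 1\right) + 1\right) \left(-2\right) = \left(6 \cdot 0 + 1\right) \left(-2\right) = \left(0 + 1\right) \left(-2\right) = 1 \left(-2\right) = -2$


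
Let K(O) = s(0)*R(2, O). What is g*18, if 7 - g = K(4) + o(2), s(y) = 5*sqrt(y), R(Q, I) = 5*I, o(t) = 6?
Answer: 18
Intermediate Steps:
K(O) = 0 (K(O) = (5*sqrt(0))*(5*O) = (5*0)*(5*O) = 0*(5*O) = 0)
g = 1 (g = 7 - (0 + 6) = 7 - 1*6 = 7 - 6 = 1)
g*18 = 1*18 = 18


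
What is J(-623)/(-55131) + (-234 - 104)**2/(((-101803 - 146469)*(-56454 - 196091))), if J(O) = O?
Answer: 9767076582871/864176388460860 ≈ 0.011302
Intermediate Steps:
J(-623)/(-55131) + (-234 - 104)**2/(((-101803 - 146469)*(-56454 - 196091))) = -623/(-55131) + (-234 - 104)**2/(((-101803 - 146469)*(-56454 - 196091))) = -623*(-1/55131) + (-338)**2/((-248272*(-252545))) = 623/55131 + 114244/62699852240 = 623/55131 + 114244*(1/62699852240) = 623/55131 + 28561/15674963060 = 9767076582871/864176388460860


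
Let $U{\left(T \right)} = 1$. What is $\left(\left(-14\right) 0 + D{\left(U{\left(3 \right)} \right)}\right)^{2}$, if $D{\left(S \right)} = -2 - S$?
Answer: $9$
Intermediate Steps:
$\left(\left(-14\right) 0 + D{\left(U{\left(3 \right)} \right)}\right)^{2} = \left(\left(-14\right) 0 - 3\right)^{2} = \left(0 - 3\right)^{2} = \left(-3\right)^{2} = 9$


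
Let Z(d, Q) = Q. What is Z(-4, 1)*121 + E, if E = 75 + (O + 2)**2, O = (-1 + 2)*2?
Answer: 212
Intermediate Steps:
O = 2 (O = 1*2 = 2)
E = 91 (E = 75 + (2 + 2)**2 = 75 + 4**2 = 75 + 16 = 91)
Z(-4, 1)*121 + E = 1*121 + 91 = 121 + 91 = 212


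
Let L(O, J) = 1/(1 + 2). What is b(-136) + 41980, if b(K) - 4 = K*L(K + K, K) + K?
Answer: 125408/3 ≈ 41803.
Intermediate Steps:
L(O, J) = ⅓ (L(O, J) = 1/3 = ⅓)
b(K) = 4 + 4*K/3 (b(K) = 4 + (K*(⅓) + K) = 4 + (K/3 + K) = 4 + 4*K/3)
b(-136) + 41980 = (4 + (4/3)*(-136)) + 41980 = (4 - 544/3) + 41980 = -532/3 + 41980 = 125408/3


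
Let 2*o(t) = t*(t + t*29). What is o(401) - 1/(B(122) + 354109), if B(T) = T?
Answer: 854410485464/354231 ≈ 2.4120e+6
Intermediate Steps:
o(t) = 15*t² (o(t) = (t*(t + t*29))/2 = (t*(t + 29*t))/2 = (t*(30*t))/2 = (30*t²)/2 = 15*t²)
o(401) - 1/(B(122) + 354109) = 15*401² - 1/(122 + 354109) = 15*160801 - 1/354231 = 2412015 - 1*1/354231 = 2412015 - 1/354231 = 854410485464/354231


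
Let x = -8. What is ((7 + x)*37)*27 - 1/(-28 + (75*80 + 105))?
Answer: -6070924/6077 ≈ -999.00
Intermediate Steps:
((7 + x)*37)*27 - 1/(-28 + (75*80 + 105)) = ((7 - 8)*37)*27 - 1/(-28 + (75*80 + 105)) = -1*37*27 - 1/(-28 + (6000 + 105)) = -37*27 - 1/(-28 + 6105) = -999 - 1/6077 = -6070924/6077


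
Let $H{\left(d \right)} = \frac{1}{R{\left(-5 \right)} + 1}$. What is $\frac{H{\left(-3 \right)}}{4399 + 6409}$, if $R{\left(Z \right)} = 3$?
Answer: $\frac{1}{43232} \approx 2.3131 \cdot 10^{-5}$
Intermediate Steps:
$H{\left(d \right)} = \frac{1}{4}$ ($H{\left(d \right)} = \frac{1}{3 + 1} = \frac{1}{4}$)
$\frac{H{\left(-3 \right)}}{4399 + 6409} = \frac{1}{4 \left(4399 + 6409\right)} = \frac{1}{4 \cdot 10808} = \frac{1}{4} \cdot \frac{1}{10808} = \frac{1}{43232}$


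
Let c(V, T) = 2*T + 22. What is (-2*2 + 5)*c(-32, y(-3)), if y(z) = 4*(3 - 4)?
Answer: 14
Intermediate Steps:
y(z) = -4 (y(z) = 4*(-1) = -4)
c(V, T) = 22 + 2*T
(-2*2 + 5)*c(-32, y(-3)) = (-2*2 + 5)*(22 + 2*(-4)) = (-4 + 5)*(22 - 8) = 1*14 = 14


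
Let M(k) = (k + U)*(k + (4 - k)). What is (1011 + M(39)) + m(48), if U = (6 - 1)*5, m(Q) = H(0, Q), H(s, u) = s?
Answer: 1267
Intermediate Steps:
m(Q) = 0
U = 25 (U = 5*5 = 25)
M(k) = 100 + 4*k (M(k) = (k + 25)*(k + (4 - k)) = (25 + k)*4 = 100 + 4*k)
(1011 + M(39)) + m(48) = (1011 + (100 + 4*39)) + 0 = (1011 + (100 + 156)) + 0 = (1011 + 256) + 0 = 1267 + 0 = 1267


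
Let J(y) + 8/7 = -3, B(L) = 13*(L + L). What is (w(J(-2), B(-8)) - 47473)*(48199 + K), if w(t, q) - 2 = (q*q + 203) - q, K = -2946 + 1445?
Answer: -177265608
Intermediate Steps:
K = -1501
B(L) = 26*L (B(L) = 13*(2*L) = 26*L)
J(y) = -29/7 (J(y) = -8/7 - 3 = -29/7)
w(t, q) = 205 + q² - q (w(t, q) = 2 + ((q*q + 203) - q) = 2 + ((q² + 203) - q) = 2 + ((203 + q²) - q) = 2 + (203 + q² - q) = 205 + q² - q)
(w(J(-2), B(-8)) - 47473)*(48199 + K) = ((205 + (26*(-8))² - 26*(-8)) - 47473)*(48199 - 1501) = ((205 + (-208)² - 1*(-208)) - 47473)*46698 = ((205 + 43264 + 208) - 47473)*46698 = (43677 - 47473)*46698 = -3796*46698 = -177265608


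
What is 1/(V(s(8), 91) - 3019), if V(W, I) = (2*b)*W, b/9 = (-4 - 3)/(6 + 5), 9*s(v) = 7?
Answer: -11/33307 ≈ -0.00033026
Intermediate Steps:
s(v) = 7/9 (s(v) = (⅑)*7 = 7/9)
b = -63/11 (b = 9*((-4 - 3)/(6 + 5)) = 9*(-7/11) = -63/11 ≈ -5.7273)
V(W, I) = -126*W/11 (V(W, I) = (2*(-63/11))*W = -126*W/11)
1/(V(s(8), 91) - 3019) = 1/(-126/11*7/9 - 3019) = 1/(-98/11 - 3019) = 1/(-33307/11) = -11/33307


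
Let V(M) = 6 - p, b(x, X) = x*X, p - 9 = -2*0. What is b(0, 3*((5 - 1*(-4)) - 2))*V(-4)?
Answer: 0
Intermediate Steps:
p = 9 (p = 9 - 2*0 = 9 + 0 = 9)
b(x, X) = X*x
V(M) = -3 (V(M) = 6 - 1*9 = 6 - 9 = -3)
b(0, 3*((5 - 1*(-4)) - 2))*V(-4) = ((3*((5 - 1*(-4)) - 2))*0)*(-3) = ((3*((5 + 4) - 2))*0)*(-3) = ((3*(9 - 2))*0)*(-3) = ((3*7)*0)*(-3) = (21*0)*(-3) = 0*(-3) = 0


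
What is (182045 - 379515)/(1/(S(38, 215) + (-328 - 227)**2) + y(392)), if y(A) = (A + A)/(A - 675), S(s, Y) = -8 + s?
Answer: 17215348700550/241514837 ≈ 71281.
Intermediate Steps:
y(A) = 2*A/(-675 + A) (y(A) = (2*A)/(-675 + A) = 2*A/(-675 + A))
(182045 - 379515)/(1/(S(38, 215) + (-328 - 227)**2) + y(392)) = (182045 - 379515)/(1/((-8 + 38) + (-328 - 227)**2) + 2*392/(-675 + 392)) = -197470/(1/(30 + (-555)**2) + 2*392/(-283)) = -197470/(1/(30 + 308025) + 2*392*(-1/283)) = -197470/(1/308055 - 784/283) = -197470/(-241514837/87179565) = -197470*(-87179565/241514837) = 17215348700550/241514837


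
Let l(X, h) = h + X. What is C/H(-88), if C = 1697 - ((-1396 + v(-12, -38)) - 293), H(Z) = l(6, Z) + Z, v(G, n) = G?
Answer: -1699/85 ≈ -19.988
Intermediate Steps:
l(X, h) = X + h
H(Z) = 6 + 2*Z (H(Z) = (6 + Z) + Z = 6 + 2*Z)
C = 3398 (C = 1697 - ((-1396 - 12) - 293) = 1697 - (-1408 - 293) = 1697 - 1*(-1701) = 1697 + 1701 = 3398)
C/H(-88) = 3398/(6 + 2*(-88)) = 3398/(6 - 176) = 3398/(-170) = 3398*(-1/170) = -1699/85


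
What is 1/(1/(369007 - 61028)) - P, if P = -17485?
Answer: 325464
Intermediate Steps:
1/(1/(369007 - 61028)) - P = 1/(1/(369007 - 61028)) - 1*(-17485) = 1/(1/307979) + 17485 = 307979 + 17485 = 325464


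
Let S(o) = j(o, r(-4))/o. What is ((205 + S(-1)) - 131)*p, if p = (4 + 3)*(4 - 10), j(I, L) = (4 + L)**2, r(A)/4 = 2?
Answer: 2940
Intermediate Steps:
r(A) = 8 (r(A) = 4*2 = 8)
S(o) = 144/o (S(o) = (4 + 8)**2/o = 12**2/o = 144/o)
p = -42 (p = 7*(-6) = -42)
((205 + S(-1)) - 131)*p = ((205 + 144/(-1)) - 131)*(-42) = ((205 + 144*(-1)) - 131)*(-42) = ((205 - 144) - 131)*(-42) = (61 - 131)*(-42) = -70*(-42) = 2940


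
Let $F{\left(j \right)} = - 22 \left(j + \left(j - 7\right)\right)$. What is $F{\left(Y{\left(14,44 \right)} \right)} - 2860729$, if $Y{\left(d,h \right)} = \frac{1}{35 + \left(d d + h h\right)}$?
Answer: $- \frac{563533279}{197} \approx -2.8606 \cdot 10^{6}$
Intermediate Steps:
$Y{\left(d,h \right)} = \frac{1}{35 + d^{2} + h^{2}}$ ($Y{\left(d,h \right)} = \frac{1}{35 + \left(d^{2} + h^{2}\right)} = \frac{1}{35 + d^{2} + h^{2}}$)
$F{\left(j \right)} = 154 - 44 j$ ($F{\left(j \right)} = - 22 \left(j + \left(j - 7\right)\right) = - 22 \left(j + \left(-7 + j\right)\right) = - 22 \left(-7 + 2 j\right) = 154 - 44 j$)
$F{\left(Y{\left(14,44 \right)} \right)} - 2860729 = \left(154 - \frac{44}{35 + 14^{2} + 44^{2}}\right) - 2860729 = \left(154 - \frac{44}{35 + 196 + 1936}\right) - 2860729 = \left(154 - \frac{44}{2167}\right) - 2860729 = \left(154 - \frac{4}{197}\right) - 2860729 = \frac{30334}{197} - 2860729 = - \frac{563533279}{197}$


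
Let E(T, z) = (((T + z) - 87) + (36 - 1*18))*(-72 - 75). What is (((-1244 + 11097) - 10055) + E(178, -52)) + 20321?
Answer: 11740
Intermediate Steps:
E(T, z) = 10143 - 147*T - 147*z (E(T, z) = ((-87 + T + z) + (36 - 18))*(-147) = ((-87 + T + z) + 18)*(-147) = (-69 + T + z)*(-147) = 10143 - 147*T - 147*z)
(((-1244 + 11097) - 10055) + E(178, -52)) + 20321 = (((-1244 + 11097) - 10055) + (10143 - 147*178 - 147*(-52))) + 20321 = ((9853 - 10055) + (10143 - 26166 + 7644)) + 20321 = (-202 - 8379) + 20321 = -8581 + 20321 = 11740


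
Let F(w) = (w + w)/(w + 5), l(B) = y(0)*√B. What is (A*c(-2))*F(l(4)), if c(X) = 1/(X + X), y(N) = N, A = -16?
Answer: 0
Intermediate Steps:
l(B) = 0 (l(B) = 0*√B = 0)
F(w) = 2*w/(5 + w) (F(w) = (2*w)/(5 + w) = 2*w/(5 + w))
c(X) = 1/(2*X)
(A*c(-2))*F(l(4)) = (-8/(-2))*(2*0/(5 + 0)) = (-8*(-1)/2)*(2*0/5) = (-16*(-¼))*(2*0*(⅕)) = 4*0 = 0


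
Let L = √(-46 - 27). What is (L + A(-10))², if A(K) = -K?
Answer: (10 + I*√73)² ≈ 27.0 + 170.88*I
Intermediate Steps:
L = I*√73 (L = √(-73) = I*√73 ≈ 8.544*I)
(L + A(-10))² = (I*√73 - 1*(-10))² = (I*√73 + 10)² = (10 + I*√73)²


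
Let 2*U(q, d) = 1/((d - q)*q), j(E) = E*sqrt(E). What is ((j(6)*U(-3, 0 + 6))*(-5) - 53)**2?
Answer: 75893/27 - 530*sqrt(6)/9 ≈ 2666.6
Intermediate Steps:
j(E) = E**(3/2)
U(q, d) = 1/(2*q*(d - q)) (U(q, d) = 1/(2*(((d - q)*q))) = 1/(2*((q*(d - q)))) = (1/(q*(d - q)))/2 = 1/(2*q*(d - q)))
((j(6)*U(-3, 0 + 6))*(-5) - 53)**2 = ((6**(3/2)*((1/2)/(-3*((0 + 6) - 1*(-3)))))*(-5) - 53)**2 = (((6*sqrt(6))*((1/2)*(-1/3)/(6 + 3)))*(-5) - 53)**2 = (((6*sqrt(6))*((1/2)*(-1/3)/9))*(-5) - 53)**2 = (((6*sqrt(6))*((1/2)*(-1/3)*(1/9)))*(-5) - 53)**2 = (((6*sqrt(6))*(-1/54))*(-5) - 53)**2 = (-sqrt(6)/9*(-5) - 53)**2 = (5*sqrt(6)/9 - 53)**2 = (-53 + 5*sqrt(6)/9)**2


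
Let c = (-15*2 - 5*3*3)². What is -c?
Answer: -5625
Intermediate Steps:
c = 5625 (c = (-30 - 15*3)² = (-30 - 45)² = (-75)² = 5625)
-c = -1*5625 = -5625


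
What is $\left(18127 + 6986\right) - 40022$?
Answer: $-14909$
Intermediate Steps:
$\left(18127 + 6986\right) - 40022 = 25113 - 40022 = -14909$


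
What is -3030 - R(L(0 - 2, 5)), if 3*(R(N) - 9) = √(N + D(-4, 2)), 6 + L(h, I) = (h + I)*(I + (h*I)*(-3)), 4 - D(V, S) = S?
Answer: -3039 - √101/3 ≈ -3042.4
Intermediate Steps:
D(V, S) = 4 - S
L(h, I) = -6 + (I + h)*(I - 3*I*h) (L(h, I) = -6 + (h + I)*(I + (h*I)*(-3)) = -6 + (I + h)*(I + (I*h)*(-3)) = -6 + (I + h)*(I - 3*I*h))
R(N) = 9 + √(2 + N)/3 (R(N) = 9 + √(N + (4 - 1*2))/3 = 9 + √(N + (4 - 2))/3 = 9 + √(N + 2)/3 = 9 + √(2 + N)/3)
-3030 - R(L(0 - 2, 5)) = -3030 - (9 + √(2 + (-6 + 5² + 5*(0 - 2) - 3*5*(0 - 2)² - 3*(0 - 2)*5²))/3) = -3030 - (9 + √(2 + (-6 + 25 + 5*(-2) - 3*5*(-2)² - 3*(-2)*25))/3) = -3030 - (9 + √(2 + (-6 + 25 - 10 - 3*5*4 + 150))/3) = -3030 - (9 + √(2 + (-6 + 25 - 10 - 60 + 150))/3) = -3030 - (9 + √(2 + 99)/3) = -3030 - (9 + √101/3) = -3030 + (-9 - √101/3) = -3039 - √101/3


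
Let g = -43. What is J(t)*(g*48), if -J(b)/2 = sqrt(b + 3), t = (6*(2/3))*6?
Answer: 12384*sqrt(3) ≈ 21450.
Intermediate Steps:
t = 24 (t = (6*(2*(1/3)))*6 = (6*(2/3))*6 = 4*6 = 24)
J(b) = -2*sqrt(3 + b) (J(b) = -2*sqrt(b + 3) = -2*sqrt(3 + b))
J(t)*(g*48) = (-2*sqrt(3 + 24))*(-43*48) = -6*sqrt(3)*(-2064) = 12384*sqrt(3)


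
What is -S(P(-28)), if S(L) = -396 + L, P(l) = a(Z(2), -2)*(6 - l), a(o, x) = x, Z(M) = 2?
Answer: 464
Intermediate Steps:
P(l) = -12 + 2*l (P(l) = -2*(6 - l) = -12 + 2*l)
-S(P(-28)) = -(-396 + (-12 + 2*(-28))) = -(-396 + (-12 - 56)) = -(-396 - 68) = -1*(-464) = 464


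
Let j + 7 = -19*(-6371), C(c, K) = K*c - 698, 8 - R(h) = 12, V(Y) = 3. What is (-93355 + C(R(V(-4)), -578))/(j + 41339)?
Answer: -91741/162381 ≈ -0.56497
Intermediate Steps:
R(h) = -4 (R(h) = 8 - 1*12 = 8 - 12 = -4)
C(c, K) = -698 + K*c
j = 121042 (j = -7 - 19*(-6371) = -7 + 121049 = 121042)
(-93355 + C(R(V(-4)), -578))/(j + 41339) = (-93355 + (-698 - 578*(-4)))/(121042 + 41339) = (-93355 + (-698 + 2312))/162381 = (-93355 + 1614)*(1/162381) = -91741*1/162381 = -91741/162381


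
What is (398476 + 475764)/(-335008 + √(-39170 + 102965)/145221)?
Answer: -2058844007923043082240/788947215188372527343 - 42319335680*√63795/788947215188372527343 ≈ -2.6096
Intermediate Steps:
(398476 + 475764)/(-335008 + √(-39170 + 102965)/145221) = 874240/(-335008 + √63795*(1/145221)) = 874240/(-335008 + √63795/145221)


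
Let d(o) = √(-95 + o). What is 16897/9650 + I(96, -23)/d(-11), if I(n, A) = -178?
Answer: 16897/9650 + 89*I*√106/53 ≈ 1.751 + 17.289*I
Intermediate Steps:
16897/9650 + I(96, -23)/d(-11) = 16897/9650 - 178/√(-95 - 11) = 16897*(1/9650) - 178*(-I*√106/106) = 16897/9650 - 178*(-I*√106/106) = 16897/9650 - (-89)*I*√106/53 = 16897/9650 + 89*I*√106/53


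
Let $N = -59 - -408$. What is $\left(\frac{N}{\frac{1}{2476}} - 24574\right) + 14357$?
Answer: $853907$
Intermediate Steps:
$N = 349$ ($N = -59 + 408 = 349$)
$\left(\frac{N}{\frac{1}{2476}} - 24574\right) + 14357 = \left(\frac{349}{\frac{1}{2476}} - 24574\right) + 14357 = \left(349 \frac{1}{\frac{1}{2476}} - 24574\right) + 14357 = \left(349 \cdot 2476 - 24574\right) + 14357 = \left(864124 - 24574\right) + 14357 = 839550 + 14357 = 853907$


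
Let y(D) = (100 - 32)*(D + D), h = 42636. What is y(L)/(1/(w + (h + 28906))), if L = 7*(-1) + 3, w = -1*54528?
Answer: -9255616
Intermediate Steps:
w = -54528
L = -4 (L = -7 + 3 = -4)
y(D) = 136*D (y(D) = 68*(2*D) = 136*D)
y(L)/(1/(w + (h + 28906))) = (136*(-4))/(1/(-54528 + (42636 + 28906))) = -544/(1/(-54528 + 71542)) = -544/(1/17014) = -544/1/17014 = -544*17014 = -9255616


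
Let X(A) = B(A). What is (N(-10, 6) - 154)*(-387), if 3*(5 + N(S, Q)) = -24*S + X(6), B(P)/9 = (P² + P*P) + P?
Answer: -59985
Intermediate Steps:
B(P) = 9*P + 18*P² (B(P) = 9*((P² + P*P) + P) = 9*((P² + P²) + P) = 9*(2*P² + P) = 9*(P + 2*P²) = 9*P + 18*P²)
X(A) = 9*A*(1 + 2*A)
N(S, Q) = 229 - 8*S (N(S, Q) = -5 + (-24*S + 9*6*(1 + 2*6))/3 = -5 + (-24*S + 9*6*(1 + 12))/3 = -5 + (-24*S + 9*6*13)/3 = -5 + (-24*S + 702)/3 = -5 + (702 - 24*S)/3 = -5 + (234 - 8*S) = 229 - 8*S)
(N(-10, 6) - 154)*(-387) = ((229 - 8*(-10)) - 154)*(-387) = ((229 + 80) - 154)*(-387) = (309 - 154)*(-387) = 155*(-387) = -59985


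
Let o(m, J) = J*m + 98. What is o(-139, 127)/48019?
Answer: -17555/48019 ≈ -0.36558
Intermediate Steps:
o(m, J) = 98 + J*m
o(-139, 127)/48019 = (98 + 127*(-139))/48019 = (98 - 17653)*(1/48019) = -17555*1/48019 = -17555/48019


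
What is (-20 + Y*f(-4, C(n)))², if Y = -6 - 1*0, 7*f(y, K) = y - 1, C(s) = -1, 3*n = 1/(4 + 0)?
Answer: 12100/49 ≈ 246.94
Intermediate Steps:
n = 1/12 (n = 1/(3*(4 + 0)) = (⅓)/4 = (⅓)*(¼) = 1/12 ≈ 0.083333)
f(y, K) = -⅐ + y/7 (f(y, K) = (y - 1)/7 = (-1 + y)/7 = -⅐ + y/7)
Y = -6 (Y = -6 + 0 = -6)
(-20 + Y*f(-4, C(n)))² = (-20 - 6*(-⅐ + (⅐)*(-4)))² = (-20 - 6*(-⅐ - 4/7))² = (-20 - 6*(-5/7))² = (-20 + 30/7)² = (-110/7)² = 12100/49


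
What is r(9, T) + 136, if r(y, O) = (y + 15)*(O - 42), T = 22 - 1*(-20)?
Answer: 136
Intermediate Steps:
T = 42 (T = 22 + 20 = 42)
r(y, O) = (-42 + O)*(15 + y) (r(y, O) = (15 + y)*(-42 + O) = (-42 + O)*(15 + y))
r(9, T) + 136 = (-630 - 42*9 + 15*42 + 42*9) + 136 = (-630 - 378 + 630 + 378) + 136 = 0 + 136 = 136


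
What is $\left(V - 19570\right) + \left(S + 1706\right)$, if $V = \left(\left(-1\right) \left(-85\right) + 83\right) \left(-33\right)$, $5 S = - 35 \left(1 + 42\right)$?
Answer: $-23709$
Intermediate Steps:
$S = -301$ ($S = \frac{\left(-35\right) \left(1 + 42\right)}{5} = \frac{\left(-35\right) 43}{5} = \frac{1}{5} \left(-1505\right) = -301$)
$V = -5544$ ($V = \left(85 + 83\right) \left(-33\right) = 168 \left(-33\right) = -5544$)
$\left(V - 19570\right) + \left(S + 1706\right) = \left(-5544 - 19570\right) + \left(-301 + 1706\right) = -25114 + 1405 = -23709$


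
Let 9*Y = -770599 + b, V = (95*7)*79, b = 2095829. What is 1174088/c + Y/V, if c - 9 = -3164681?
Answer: 12995685203/5343944256 ≈ 2.4319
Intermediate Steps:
c = -3164672 (c = 9 - 3164681 = -3164672)
V = 52535 (V = 665*79 = 52535)
Y = 1325230/9 (Y = (-770599 + 2095829)/9 = (1/9)*1325230 = 1325230/9 ≈ 1.4725e+5)
1174088/c + Y/V = 1174088/(-3164672) + (1325230/9)/52535 = 1174088*(-1/3164672) + (1325230/9)*(1/52535) = -146761/395584 + 265046/94563 = 12995685203/5343944256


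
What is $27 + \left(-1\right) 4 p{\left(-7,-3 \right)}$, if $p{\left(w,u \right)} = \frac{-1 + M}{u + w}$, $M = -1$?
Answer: $\frac{131}{5} \approx 26.2$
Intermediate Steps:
$p{\left(w,u \right)} = - \frac{2}{u + w}$ ($p{\left(w,u \right)} = \frac{-1 - 1}{u + w} = - \frac{2}{u + w}$)
$27 + \left(-1\right) 4 p{\left(-7,-3 \right)} = 27 + \left(-1\right) 4 \left(- \frac{2}{-3 - 7}\right) = 27 - 4 \left(- \frac{2}{-10}\right) = 27 - 4 \left(\left(-2\right) \left(- \frac{1}{10}\right)\right) = 27 - \frac{4}{5} = \frac{131}{5}$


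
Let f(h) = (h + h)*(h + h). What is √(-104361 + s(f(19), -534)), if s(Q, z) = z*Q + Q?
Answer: 7*I*√17837 ≈ 934.89*I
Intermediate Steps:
f(h) = 4*h² (f(h) = (2*h)*(2*h) = 4*h²)
s(Q, z) = Q + Q*z (s(Q, z) = Q*z + Q = Q + Q*z)
√(-104361 + s(f(19), -534)) = √(-104361 + (4*19²)*(1 - 534)) = √(-104361 + (4*361)*(-533)) = √(-104361 + 1444*(-533)) = √(-104361 - 769652) = √(-874013) = 7*I*√17837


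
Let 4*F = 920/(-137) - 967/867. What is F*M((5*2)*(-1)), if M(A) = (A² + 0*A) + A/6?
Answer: -274385105/1425348 ≈ -192.50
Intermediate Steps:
M(A) = A² + A/6 (M(A) = (A² + 0) + A*(⅙) = A² + A/6)
F = -930119/475116 (F = (920/(-137) - 967/867)/4 = (920*(-1/137) - 967*1/867)/4 = (-920/137 - 967/867)/4 = (¼)*(-930119/118779) = -930119/475116 ≈ -1.9577)
F*M((5*2)*(-1)) = -930119*(5*2)*(-1)*(⅙ + (5*2)*(-1))/475116 = -930119*10*(-1)*(⅙ + 10*(-1))/475116 = -(-4650595)*(⅙ - 10)/237558 = -(-4650595)*(-59)/(237558*6) = -930119/475116*295/3 = -274385105/1425348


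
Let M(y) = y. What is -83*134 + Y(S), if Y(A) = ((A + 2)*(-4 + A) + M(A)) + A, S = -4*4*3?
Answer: -8826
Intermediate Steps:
S = -48 (S = -16*3 = -48)
Y(A) = 2*A + (-4 + A)*(2 + A) (Y(A) = ((A + 2)*(-4 + A) + A) + A = ((2 + A)*(-4 + A) + A) + A = ((-4 + A)*(2 + A) + A) + A = (A + (-4 + A)*(2 + A)) + A = 2*A + (-4 + A)*(2 + A))
-83*134 + Y(S) = -83*134 + (-8 + (-48)²) = -11122 + (-8 + 2304) = -11122 + 2296 = -8826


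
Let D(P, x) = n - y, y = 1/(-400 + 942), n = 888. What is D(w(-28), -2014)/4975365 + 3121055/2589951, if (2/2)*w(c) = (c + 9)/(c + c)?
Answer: 26722643566753/22172018234782 ≈ 1.2052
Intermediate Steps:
y = 1/542 ≈ 0.0018450
w(c) = (9 + c)/(2*c) (w(c) = (c + 9)/(c + c) = (9 + c)/((2*c)) = (9 + c)*(1/(2*c)) = (9 + c)/(2*c))
D(P, x) = 481295/542 (D(P, x) = 888 - 1*1/542 = 888 - 1/542 = 481295/542)
D(w(-28), -2014)/4975365 + 3121055/2589951 = (481295/542)/4975365 + 3121055/2589951 = (481295/542)*(1/4975365) + 3121055*(1/2589951) = 96259/539329566 + 445865/369993 = 26722643566753/22172018234782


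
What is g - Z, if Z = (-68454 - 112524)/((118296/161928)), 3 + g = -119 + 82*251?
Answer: 14214042/53 ≈ 2.6819e+5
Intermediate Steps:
g = 20460 (g = -3 + (-119 + 82*251) = -3 + (-119 + 20582) = -3 + 20463 = 20460)
Z = -13129662/53 (Z = -180978/(118296*(1/161928)) = -180978/1643/2249 = -180978*2249/1643 = -13129662/53 ≈ -2.4773e+5)
g - Z = 20460 - 1*(-13129662/53) = 20460 + 13129662/53 = 14214042/53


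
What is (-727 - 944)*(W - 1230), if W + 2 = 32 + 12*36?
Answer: 1283328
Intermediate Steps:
W = 462 (W = -2 + (32 + 12*36) = -2 + (32 + 432) = -2 + 464 = 462)
(-727 - 944)*(W - 1230) = (-727 - 944)*(462 - 1230) = -1671*(-768) = 1283328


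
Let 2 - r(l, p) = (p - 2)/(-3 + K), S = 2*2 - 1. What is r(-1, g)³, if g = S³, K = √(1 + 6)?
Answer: 764957/4 + 288725*√7/4 ≈ 3.8221e+5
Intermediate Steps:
K = √7 ≈ 2.6458
S = 3 (S = 4 - 1 = 3)
g = 27 (g = 3³ = 27)
r(l, p) = 2 - (-2 + p)/(-3 + √7) (r(l, p) = 2 - (p - 2)/(-3 + √7) = 2 - (-2 + p)/(-3 + √7))
r(-1, g)³ = (-1 - √7 + (3/2)*27 + (½)*27*√7)³ = (-1 - √7 + 81/2 + 27*√7/2)³ = (79/2 + 25*√7/2)³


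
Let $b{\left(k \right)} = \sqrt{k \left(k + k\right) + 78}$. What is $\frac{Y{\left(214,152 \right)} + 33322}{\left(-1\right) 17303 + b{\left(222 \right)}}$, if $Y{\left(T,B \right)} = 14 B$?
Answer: $- \frac{613391350}{299295163} - \frac{35450 \sqrt{98646}}{299295163} \approx -2.0867$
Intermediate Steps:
$b{\left(k \right)} = \sqrt{78 + 2 k^{2}}$ ($b{\left(k \right)} = \sqrt{k 2 k + 78} = \sqrt{2 k^{2} + 78} = \sqrt{78 + 2 k^{2}}$)
$\frac{Y{\left(214,152 \right)} + 33322}{\left(-1\right) 17303 + b{\left(222 \right)}} = \frac{14 \cdot 152 + 33322}{\left(-1\right) 17303 + \sqrt{78 + 2 \cdot 222^{2}}} = \frac{2128 + 33322}{-17303 + \sqrt{78 + 2 \cdot 49284}} = \frac{35450}{-17303 + \sqrt{78 + 98568}} = \frac{35450}{-17303 + \sqrt{98646}}$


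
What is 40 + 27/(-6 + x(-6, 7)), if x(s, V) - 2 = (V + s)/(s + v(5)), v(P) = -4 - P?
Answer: 2035/61 ≈ 33.361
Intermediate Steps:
x(s, V) = 2 + (V + s)/(-9 + s) (x(s, V) = 2 + (V + s)/(s + (-4 - 1*5)) = 2 + (V + s)/(s + (-4 - 5)) = 2 + (V + s)/(s - 9) = 2 + (V + s)/(-9 + s))
40 + 27/(-6 + x(-6, 7)) = 40 + 27/(-6 + (-18 + 7 + 3*(-6))/(-9 - 6)) = 40 + 27/(-6 + (-18 + 7 - 18)/(-15)) = 40 + 27/(-6 - 1/15*(-29)) = 40 + 27/(-6 + 29/15) = 40 + 27/(-61/15) = 40 + 27*(-15/61) = 40 - 405/61 = 2035/61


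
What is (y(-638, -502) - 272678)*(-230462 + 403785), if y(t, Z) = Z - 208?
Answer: -47384428324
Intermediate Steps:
y(t, Z) = -208 + Z
(y(-638, -502) - 272678)*(-230462 + 403785) = ((-208 - 502) - 272678)*(-230462 + 403785) = (-710 - 272678)*173323 = -273388*173323 = -47384428324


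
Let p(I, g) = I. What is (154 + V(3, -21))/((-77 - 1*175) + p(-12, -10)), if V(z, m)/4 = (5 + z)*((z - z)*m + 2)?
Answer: -109/132 ≈ -0.82576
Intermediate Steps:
V(z, m) = 40 + 8*z (V(z, m) = 4*((5 + z)*((z - z)*m + 2)) = 4*((5 + z)*(0*m + 2)) = 4*((5 + z)*(0 + 2)) = 4*((5 + z)*2) = 4*(10 + 2*z) = 40 + 8*z)
(154 + V(3, -21))/((-77 - 1*175) + p(-12, -10)) = (154 + (40 + 8*3))/((-77 - 1*175) - 12) = (154 + (40 + 24))/((-77 - 175) - 12) = (154 + 64)/(-252 - 12) = 218/(-264) = 218*(-1/264) = -109/132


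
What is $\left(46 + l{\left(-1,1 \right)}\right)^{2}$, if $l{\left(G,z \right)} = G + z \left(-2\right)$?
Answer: $1849$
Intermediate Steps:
$l{\left(G,z \right)} = G - 2 z$
$\left(46 + l{\left(-1,1 \right)}\right)^{2} = \left(46 - 3\right)^{2} = 43^{2} = 1849$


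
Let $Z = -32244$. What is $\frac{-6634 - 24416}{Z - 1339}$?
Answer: $\frac{31050}{33583} \approx 0.92457$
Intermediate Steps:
$\frac{-6634 - 24416}{Z - 1339} = \frac{-6634 - 24416}{-32244 - 1339} = - \frac{31050}{-33583} = \left(-31050\right) \left(- \frac{1}{33583}\right) = \frac{31050}{33583}$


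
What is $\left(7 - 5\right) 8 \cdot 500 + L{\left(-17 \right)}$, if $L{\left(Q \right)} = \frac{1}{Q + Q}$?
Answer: $\frac{271999}{34} \approx 8000.0$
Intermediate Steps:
$L{\left(Q \right)} = \frac{1}{2 Q}$
$\left(7 - 5\right) 8 \cdot 500 + L{\left(-17 \right)} = \left(7 - 5\right) 8 \cdot 500 + \frac{1}{2 \left(-17\right)} = 2 \cdot 8 \cdot 500 + \frac{1}{2} \left(- \frac{1}{17}\right) = 16 \cdot 500 - \frac{1}{34} = 8000 - \frac{1}{34} = \frac{271999}{34}$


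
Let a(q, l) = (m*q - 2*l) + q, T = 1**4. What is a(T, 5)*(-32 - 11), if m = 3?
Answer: 258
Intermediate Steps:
T = 1
a(q, l) = -2*l + 4*q (a(q, l) = (3*q - 2*l) + q = (-2*l + 3*q) + q = -2*l + 4*q)
a(T, 5)*(-32 - 11) = (-2*5 + 4*1)*(-32 - 11) = (-10 + 4)*(-43) = -6*(-43) = 258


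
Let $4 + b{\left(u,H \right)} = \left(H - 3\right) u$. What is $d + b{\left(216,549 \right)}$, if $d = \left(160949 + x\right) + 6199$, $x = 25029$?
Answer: $310109$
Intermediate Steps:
$d = 192177$ ($d = \left(160949 + 25029\right) + 6199 = 185978 + 6199 = 192177$)
$b{\left(u,H \right)} = -4 + u \left(-3 + H\right)$ ($b{\left(u,H \right)} = -4 + \left(H - 3\right) u = -4 + \left(-3 + H\right) u = -4 + u \left(-3 + H\right)$)
$d + b{\left(216,549 \right)} = 192177 - -117932 = 192177 + 117932 = 310109$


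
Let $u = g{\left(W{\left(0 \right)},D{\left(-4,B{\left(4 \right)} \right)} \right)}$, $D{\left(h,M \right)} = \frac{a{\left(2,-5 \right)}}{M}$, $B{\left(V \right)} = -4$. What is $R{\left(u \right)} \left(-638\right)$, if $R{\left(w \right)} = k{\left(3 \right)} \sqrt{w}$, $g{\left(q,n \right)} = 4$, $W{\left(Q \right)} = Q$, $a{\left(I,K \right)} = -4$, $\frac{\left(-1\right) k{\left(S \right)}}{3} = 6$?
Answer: $22968$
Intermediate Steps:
$k{\left(S \right)} = -18$ ($k{\left(S \right)} = \left(-3\right) 6 = -18$)
$D{\left(h,M \right)} = - \frac{4}{M}$
$u = 4$
$R{\left(w \right)} = - 18 \sqrt{w}$
$R{\left(u \right)} \left(-638\right) = - 18 \sqrt{4} \left(-638\right) = \left(-18\right) 2 \left(-638\right) = \left(-36\right) \left(-638\right) = 22968$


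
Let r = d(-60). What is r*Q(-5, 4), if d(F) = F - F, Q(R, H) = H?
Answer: 0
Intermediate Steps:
d(F) = 0
r = 0
r*Q(-5, 4) = 0*4 = 0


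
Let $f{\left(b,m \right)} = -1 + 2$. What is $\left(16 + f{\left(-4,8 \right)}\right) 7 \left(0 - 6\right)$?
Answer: $-714$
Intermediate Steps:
$f{\left(b,m \right)} = 1$
$\left(16 + f{\left(-4,8 \right)}\right) 7 \left(0 - 6\right) = \left(16 + 1\right) 7 \left(0 - 6\right) = 17 \cdot 7 \left(-6\right) = 17 \left(-42\right) = -714$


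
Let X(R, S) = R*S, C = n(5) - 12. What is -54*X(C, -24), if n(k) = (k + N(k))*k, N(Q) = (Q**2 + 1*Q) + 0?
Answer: 211248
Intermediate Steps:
N(Q) = Q + Q**2 (N(Q) = (Q**2 + Q) + 0 = (Q + Q**2) + 0 = Q + Q**2)
n(k) = k*(k + k*(1 + k)) (n(k) = (k + k*(1 + k))*k = k*(k + k*(1 + k)))
C = 163 (C = 5**2*(2 + 5) - 12 = 25*7 - 12 = 175 - 12 = 163)
-54*X(C, -24) = -8802*(-24) = -54*(-3912) = 211248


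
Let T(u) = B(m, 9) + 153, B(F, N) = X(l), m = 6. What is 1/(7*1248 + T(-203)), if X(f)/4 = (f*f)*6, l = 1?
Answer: 1/8913 ≈ 0.00011220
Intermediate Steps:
X(f) = 24*f² (X(f) = 4*((f*f)*6) = 4*(f²*6) = 4*(6*f²) = 24*f²)
B(F, N) = 24 (B(F, N) = 24*1² = 24*1 = 24)
T(u) = 177 (T(u) = 24 + 153 = 177)
1/(7*1248 + T(-203)) = 1/(7*1248 + 177) = 1/(8736 + 177) = 1/8913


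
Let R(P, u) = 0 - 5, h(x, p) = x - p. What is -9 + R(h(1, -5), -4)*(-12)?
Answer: 51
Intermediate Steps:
R(P, u) = -5
-9 + R(h(1, -5), -4)*(-12) = -9 - 5*(-12) = -9 + 60 = 51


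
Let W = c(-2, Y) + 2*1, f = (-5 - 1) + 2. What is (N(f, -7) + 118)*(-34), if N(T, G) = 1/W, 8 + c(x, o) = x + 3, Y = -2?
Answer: -20026/5 ≈ -4005.2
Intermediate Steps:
c(x, o) = -5 + x (c(x, o) = -8 + (x + 3) = -8 + (3 + x) = -5 + x)
f = -4 (f = -6 + 2 = -4)
W = -5 (W = (-5 - 2) + 2*1 = -7 + 2 = -5)
N(T, G) = -1/5 (N(T, G) = 1/(-5) = -1/5)
(N(f, -7) + 118)*(-34) = (-1/5 + 118)*(-34) = (589/5)*(-34) = -20026/5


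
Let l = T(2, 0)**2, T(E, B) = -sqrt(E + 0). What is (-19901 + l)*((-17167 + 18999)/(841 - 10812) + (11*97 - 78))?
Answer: -196193931813/9971 ≈ -1.9676e+7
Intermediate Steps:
T(E, B) = -sqrt(E)
l = 2 (l = (-sqrt(2))**2 = 2)
(-19901 + l)*((-17167 + 18999)/(841 - 10812) + (11*97 - 78)) = (-19901 + 2)*((-17167 + 18999)/(841 - 10812) + (11*97 - 78)) = -19899*(1832/(-9971) + (1067 - 78)) = -19899*(1832*(-1/9971) + 989) = -19899*(-1832/9971 + 989) = -19899*9859487/9971 = -196193931813/9971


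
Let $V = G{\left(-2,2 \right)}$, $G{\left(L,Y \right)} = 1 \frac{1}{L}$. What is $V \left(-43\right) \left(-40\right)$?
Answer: $-860$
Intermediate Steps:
$G{\left(L,Y \right)} = \frac{1}{L}$
$V = - \frac{1}{2}$ ($V = \frac{1}{-2} = - \frac{1}{2} \approx -0.5$)
$V \left(-43\right) \left(-40\right) = \left(- \frac{1}{2}\right) \left(-43\right) \left(-40\right) = \frac{43}{2} \left(-40\right) = -860$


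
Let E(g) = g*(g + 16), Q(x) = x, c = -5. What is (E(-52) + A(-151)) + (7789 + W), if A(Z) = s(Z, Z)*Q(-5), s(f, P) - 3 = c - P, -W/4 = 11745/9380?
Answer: 4179255/469 ≈ 8911.0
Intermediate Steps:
W = -2349/469 (W = -46980/9380 = -4*2349/1876 = -2349/469 ≈ -5.0085)
s(f, P) = -2 - P (s(f, P) = 3 + (-5 - P) = -2 - P)
A(Z) = 10 + 5*Z (A(Z) = (-2 - Z)*(-5) = 10 + 5*Z)
E(g) = g*(16 + g)
(E(-52) + A(-151)) + (7789 + W) = (-52*(16 - 52) + (10 + 5*(-151))) + (7789 - 2349/469) = (-52*(-36) + (10 - 755)) + 3650692/469 = (1872 - 745) + 3650692/469 = 1127 + 3650692/469 = 4179255/469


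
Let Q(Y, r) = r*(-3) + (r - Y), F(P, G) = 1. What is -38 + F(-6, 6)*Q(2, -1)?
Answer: -38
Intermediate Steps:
Q(Y, r) = -Y - 2*r (Q(Y, r) = -3*r + (r - Y) = -Y - 2*r)
-38 + F(-6, 6)*Q(2, -1) = -38 + 1*(-1*2 - 2*(-1)) = -38 + 1*(-2 + 2) = -38 + 1*0 = -38 + 0 = -38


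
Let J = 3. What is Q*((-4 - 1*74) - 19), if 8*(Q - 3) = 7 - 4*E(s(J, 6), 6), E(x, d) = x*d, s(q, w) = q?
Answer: 3977/8 ≈ 497.13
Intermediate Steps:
E(x, d) = d*x
Q = -41/8 (Q = 3 + (7 - 24*3)/8 = 3 + (7 - 4*18)/8 = 3 + (7 - 72)/8 = 3 + (⅛)*(-65) = 3 - 65/8 = -41/8 ≈ -5.1250)
Q*((-4 - 1*74) - 19) = -41*((-4 - 1*74) - 19)/8 = -41*((-4 - 74) - 19)/8 = -41*(-78 - 19)/8 = -41/8*(-97) = 3977/8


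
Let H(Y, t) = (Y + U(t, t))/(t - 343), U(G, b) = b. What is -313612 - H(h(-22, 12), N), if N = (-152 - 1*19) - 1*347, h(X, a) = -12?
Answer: -270020462/861 ≈ -3.1361e+5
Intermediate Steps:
N = -518 (N = (-152 - 19) - 347 = -171 - 347 = -518)
H(Y, t) = (Y + t)/(-343 + t) (H(Y, t) = (Y + t)/(t - 343) = (Y + t)/(-343 + t))
-313612 - H(h(-22, 12), N) = -313612 - (-12 - 518)/(-343 - 518) = -313612 - (-530)/(-861) = -313612 - (-1)*(-530)/861 = -313612 - 1*530/861 = -313612 - 530/861 = -270020462/861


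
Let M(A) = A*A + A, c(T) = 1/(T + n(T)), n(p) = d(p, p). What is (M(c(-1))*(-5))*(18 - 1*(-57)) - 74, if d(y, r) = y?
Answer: 79/4 ≈ 19.750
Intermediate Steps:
n(p) = p
c(T) = 1/(2*T) (c(T) = 1/(T + T) = 1/(2*T))
M(A) = A + A**2 (M(A) = A**2 + A = A + A**2)
(M(c(-1))*(-5))*(18 - 1*(-57)) - 74 = ((((1/2)/(-1))*(1 + (1/2)/(-1)))*(-5))*(18 - 1*(-57)) - 74 = ((((1/2)*(-1))*(1 + (1/2)*(-1)))*(-5))*(18 + 57) - 74 = (-(1 - 1/2)/2*(-5))*75 - 74 = (-1/2*1/2*(-5))*75 - 74 = -1/4*(-5)*75 - 74 = (5/4)*75 - 74 = 375/4 - 74 = 79/4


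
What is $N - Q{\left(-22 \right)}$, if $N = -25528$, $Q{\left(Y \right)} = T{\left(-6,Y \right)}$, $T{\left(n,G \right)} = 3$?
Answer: $-25531$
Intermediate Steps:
$Q{\left(Y \right)} = 3$
$N - Q{\left(-22 \right)} = -25528 - 3 = -25531$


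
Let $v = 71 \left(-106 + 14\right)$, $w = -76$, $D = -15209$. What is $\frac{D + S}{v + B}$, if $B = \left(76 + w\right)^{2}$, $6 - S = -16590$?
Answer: $- \frac{1387}{6532} \approx -0.21234$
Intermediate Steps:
$S = 16596$ ($S = 6 - -16590 = 6 + 16590 = 16596$)
$v = -6532$ ($v = 71 \left(-92\right) = -6532$)
$B = 0$ ($B = \left(76 - 76\right)^{2} = 0^{2} = 0$)
$\frac{D + S}{v + B} = \frac{-15209 + 16596}{-6532 + 0} = \frac{1387}{-6532} = 1387 \left(- \frac{1}{6532}\right) = - \frac{1387}{6532}$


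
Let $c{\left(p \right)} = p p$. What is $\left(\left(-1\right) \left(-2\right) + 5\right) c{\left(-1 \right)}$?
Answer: $7$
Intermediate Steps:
$c{\left(p \right)} = p^{2}$
$\left(\left(-1\right) \left(-2\right) + 5\right) c{\left(-1 \right)} = \left(\left(-1\right) \left(-2\right) + 5\right) \left(-1\right)^{2} = \left(2 + 5\right) 1 = 7 \cdot 1 = 7$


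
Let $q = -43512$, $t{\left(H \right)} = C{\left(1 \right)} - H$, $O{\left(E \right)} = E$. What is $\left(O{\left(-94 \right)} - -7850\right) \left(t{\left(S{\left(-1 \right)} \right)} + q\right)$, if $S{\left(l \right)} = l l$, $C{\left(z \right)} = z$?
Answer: $-337479072$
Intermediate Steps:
$S{\left(l \right)} = l^{2}$
$t{\left(H \right)} = 1 - H$
$\left(O{\left(-94 \right)} - -7850\right) \left(t{\left(S{\left(-1 \right)} \right)} + q\right) = \left(-94 - -7850\right) \left(\left(1 - \left(-1\right)^{2}\right) - 43512\right) = \left(-94 + 7850\right) \left(\left(1 - 1\right) - 43512\right) = 7756 \left(\left(1 - 1\right) - 43512\right) = 7756 \left(0 - 43512\right) = 7756 \left(-43512\right) = -337479072$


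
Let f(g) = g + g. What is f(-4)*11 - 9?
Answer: -97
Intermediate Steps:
f(g) = 2*g
f(-4)*11 - 9 = (2*(-4))*11 - 9 = -8*11 - 9 = -88 - 9 = -97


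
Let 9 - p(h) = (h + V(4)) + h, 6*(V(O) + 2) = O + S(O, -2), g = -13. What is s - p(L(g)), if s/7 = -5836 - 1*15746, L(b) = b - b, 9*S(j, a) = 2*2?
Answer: -4079275/27 ≈ -1.5108e+5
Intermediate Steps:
S(j, a) = 4/9 (S(j, a) = (2*2)/9 = (⅑)*4 = 4/9)
L(b) = 0
V(O) = -52/27 + O/6 (V(O) = -2 + (O + 4/9)/6 = -2 + (4/9 + O)/6 = -2 + (2/27 + O/6) = -52/27 + O/6)
p(h) = 277/27 - 2*h (p(h) = 9 - ((h + (-52/27 + (⅙)*4)) + h) = 9 - ((h + (-52/27 + ⅔)) + h) = 9 - ((h - 34/27) + h) = 9 - ((-34/27 + h) + h) = 9 - (-34/27 + 2*h) = 9 + (34/27 - 2*h) = 277/27 - 2*h)
s = -151074 (s = 7*(-5836 - 1*15746) = 7*(-5836 - 15746) = 7*(-21582) = -151074)
s - p(L(g)) = -151074 - (277/27 - 2*0) = -151074 - (277/27 + 0) = -151074 - 1*277/27 = -151074 - 277/27 = -4079275/27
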